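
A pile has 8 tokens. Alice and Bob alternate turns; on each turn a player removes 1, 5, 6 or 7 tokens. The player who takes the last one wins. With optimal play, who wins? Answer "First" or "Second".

Mark each pile size as W (mover wins) or L (mover loses):
i:   0  1  2  3  4  5  6  7  8
     L  W  L  W  L  W  W  W  W
Position 8 is W, so the first player wins.

First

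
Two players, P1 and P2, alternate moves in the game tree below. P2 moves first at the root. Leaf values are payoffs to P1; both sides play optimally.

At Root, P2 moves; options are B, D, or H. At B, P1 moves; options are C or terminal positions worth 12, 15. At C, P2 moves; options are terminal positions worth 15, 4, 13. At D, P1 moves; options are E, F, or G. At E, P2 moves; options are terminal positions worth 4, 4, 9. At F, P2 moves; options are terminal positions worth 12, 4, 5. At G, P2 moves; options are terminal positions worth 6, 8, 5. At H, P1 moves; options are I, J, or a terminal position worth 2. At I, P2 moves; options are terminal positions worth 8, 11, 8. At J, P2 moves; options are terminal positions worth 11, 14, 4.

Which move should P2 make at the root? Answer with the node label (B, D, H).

C (P2): min(15, 4, 13) = 4
B (P1): max(4, 12, 15) = 15
E (P2): min(4, 4, 9) = 4
F (P2): min(12, 4, 5) = 4
G (P2): min(6, 8, 5) = 5
D (P1): max(4, 4, 5) = 5
I (P2): min(8, 11, 8) = 8
J (P2): min(11, 14, 4) = 4
H (P1): max(8, 4, 2) = 8
Root (P2): min(15, 5, 8) = 5
P2 picks the child with the lowest value: D (value 5).

D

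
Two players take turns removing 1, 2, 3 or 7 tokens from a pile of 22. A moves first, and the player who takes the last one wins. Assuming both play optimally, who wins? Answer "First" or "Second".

Positions where the player to move wins (W) vs loses (L):
i:   0  1  2  3  4  5  6  7  8  9 10 11 12 13 14 15 16 17 18 19 20 21 22
     L  W  W  W  L  W  W  W  L  W  W  W  L  W  W  W  L  W  W  W  L  W  W
Position 22 is W, so the first player wins.

First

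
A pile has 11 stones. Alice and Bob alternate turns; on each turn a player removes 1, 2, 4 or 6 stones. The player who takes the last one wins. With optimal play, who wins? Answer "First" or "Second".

Second

Compute winning (W) and losing (L) positions by backward induction:
i:   0  1  2  3  4  5  6  7  8  9 10 11
     L  W  W  L  W  W  W  W  L  W  W  L
Position 11 is L, so the second player wins.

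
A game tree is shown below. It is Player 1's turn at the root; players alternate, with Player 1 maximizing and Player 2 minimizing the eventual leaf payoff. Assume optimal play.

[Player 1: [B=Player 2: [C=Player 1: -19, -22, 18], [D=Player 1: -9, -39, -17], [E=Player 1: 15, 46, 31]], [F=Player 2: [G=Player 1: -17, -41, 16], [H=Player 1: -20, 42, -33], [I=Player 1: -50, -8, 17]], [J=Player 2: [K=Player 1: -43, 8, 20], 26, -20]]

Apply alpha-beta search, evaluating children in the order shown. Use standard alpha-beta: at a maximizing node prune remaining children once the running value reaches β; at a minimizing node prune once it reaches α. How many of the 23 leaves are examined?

20

C [α=-∞,β=+∞]: v=18
D [α=-∞,β=18]: v=-9
E [α=-∞,β=-9]: v=15 after child 1 ≥ β → β-cutoff, skip 2
B [α=-∞,β=+∞]: v=-9
G [α=-9,β=+∞]: v=16
H [α=-9,β=16]: v=42 after child 2 ≥ β → β-cutoff, skip 1
I [α=-9,β=16]: v=17
F [α=-9,β=+∞]: v=16
K [α=16,β=+∞]: v=20
J [α=16,β=+∞]: v=-20
Root [α=-∞,β=+∞]: v=16
Leaves evaluated: 20 of 23.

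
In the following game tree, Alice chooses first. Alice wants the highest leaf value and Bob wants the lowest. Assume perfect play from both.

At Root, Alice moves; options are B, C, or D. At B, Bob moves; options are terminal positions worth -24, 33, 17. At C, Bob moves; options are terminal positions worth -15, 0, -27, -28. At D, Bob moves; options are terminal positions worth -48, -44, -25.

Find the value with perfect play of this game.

B (Bob): min(-24, 33, 17) = -24
C (Bob): min(-15, 0, -27, -28) = -28
D (Bob): min(-48, -44, -25) = -48
Root (Alice): max(-24, -28, -48) = -24

-24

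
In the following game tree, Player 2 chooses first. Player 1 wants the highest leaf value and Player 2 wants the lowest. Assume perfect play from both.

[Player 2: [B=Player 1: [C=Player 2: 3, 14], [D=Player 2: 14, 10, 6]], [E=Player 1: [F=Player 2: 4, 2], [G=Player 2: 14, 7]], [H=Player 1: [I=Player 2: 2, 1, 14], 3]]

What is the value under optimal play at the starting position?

C (Player 2): min(3, 14) = 3
D (Player 2): min(14, 10, 6) = 6
B (Player 1): max(3, 6) = 6
F (Player 2): min(4, 2) = 2
G (Player 2): min(14, 7) = 7
E (Player 1): max(2, 7) = 7
I (Player 2): min(2, 1, 14) = 1
H (Player 1): max(1, 3) = 3
Root (Player 2): min(6, 7, 3) = 3

3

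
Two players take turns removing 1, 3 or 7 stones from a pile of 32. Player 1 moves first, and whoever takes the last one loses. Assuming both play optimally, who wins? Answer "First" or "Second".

Compute winning (W) and losing (L) positions by backward induction:
i:   0  1  2  3  4  5  6  7  8  9 10 11 12 13 14 15 16 17 18 19 20 21 22 23 24 25 26 27 28 29 30 31 32
     W  L  W  L  W  L  W  L  W  L  W  L  W  L  W  L  W  L  W  L  W  L  W  L  W  L  W  L  W  L  W  L  W
Position 32 is W, so the first player wins.

First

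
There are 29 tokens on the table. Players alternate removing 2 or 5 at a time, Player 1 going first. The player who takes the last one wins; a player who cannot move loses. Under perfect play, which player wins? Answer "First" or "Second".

i:   0  1  2  3  4  5  6  7  8  9 10 11 12 13 14 15 16 17 18 19 20 21 22 23 24 25 26 27 28 29
     L  L  W  W  L  W  W  L  L  W  W  L  W  W  L  L  W  W  L  W  W  L  L  W  W  L  W  W  L  L
Position 29 is L, so the second player wins.

Second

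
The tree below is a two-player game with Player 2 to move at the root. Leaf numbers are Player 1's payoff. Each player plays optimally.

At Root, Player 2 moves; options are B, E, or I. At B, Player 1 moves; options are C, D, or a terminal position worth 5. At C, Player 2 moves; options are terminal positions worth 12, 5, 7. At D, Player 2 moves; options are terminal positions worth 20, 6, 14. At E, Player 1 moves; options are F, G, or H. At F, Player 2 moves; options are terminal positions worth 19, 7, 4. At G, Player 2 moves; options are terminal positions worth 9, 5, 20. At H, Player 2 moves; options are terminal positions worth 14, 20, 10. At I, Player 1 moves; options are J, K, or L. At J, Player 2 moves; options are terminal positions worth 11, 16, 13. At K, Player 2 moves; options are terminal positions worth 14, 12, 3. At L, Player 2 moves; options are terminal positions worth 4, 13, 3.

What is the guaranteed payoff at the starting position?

6

C (Player 2): min(12, 5, 7) = 5
D (Player 2): min(20, 6, 14) = 6
B (Player 1): max(5, 6, 5) = 6
F (Player 2): min(19, 7, 4) = 4
G (Player 2): min(9, 5, 20) = 5
H (Player 2): min(14, 20, 10) = 10
E (Player 1): max(4, 5, 10) = 10
J (Player 2): min(11, 16, 13) = 11
K (Player 2): min(14, 12, 3) = 3
L (Player 2): min(4, 13, 3) = 3
I (Player 1): max(11, 3, 3) = 11
Root (Player 2): min(6, 10, 11) = 6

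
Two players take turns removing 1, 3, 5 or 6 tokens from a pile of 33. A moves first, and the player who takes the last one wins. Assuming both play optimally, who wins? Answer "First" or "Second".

i:   0  1  2  3  4  5  6  7  8  9 10 11 12 13 14 15 16 17 18 19 20 21 22 23 24 25 26 27 28 29 30 31 32 33
     L  W  L  W  L  W  W  W  W  W  W  L  W  L  W  L  W  W  W  W  W  W  L  W  L  W  L  W  W  W  W  W  W  L
Position 33 is L, so the second player wins.

Second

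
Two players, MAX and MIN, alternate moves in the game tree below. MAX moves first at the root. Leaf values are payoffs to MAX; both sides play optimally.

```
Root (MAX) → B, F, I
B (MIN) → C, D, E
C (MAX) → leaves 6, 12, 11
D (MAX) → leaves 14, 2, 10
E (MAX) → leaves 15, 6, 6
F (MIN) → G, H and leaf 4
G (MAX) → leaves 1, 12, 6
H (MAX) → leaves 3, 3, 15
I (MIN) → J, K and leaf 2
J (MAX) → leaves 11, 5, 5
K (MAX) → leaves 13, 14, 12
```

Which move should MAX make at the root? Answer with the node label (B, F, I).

C (MAX): max(6, 12, 11) = 12
D (MAX): max(14, 2, 10) = 14
E (MAX): max(15, 6, 6) = 15
B (MIN): min(12, 14, 15) = 12
G (MAX): max(1, 12, 6) = 12
H (MAX): max(3, 3, 15) = 15
F (MIN): min(12, 15, 4) = 4
J (MAX): max(11, 5, 5) = 11
K (MAX): max(13, 14, 12) = 14
I (MIN): min(11, 14, 2) = 2
Root (MAX): max(12, 4, 2) = 12
MAX picks the child with the highest value: B (value 12).

B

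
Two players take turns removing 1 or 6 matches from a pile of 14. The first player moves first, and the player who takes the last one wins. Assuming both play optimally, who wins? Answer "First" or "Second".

Compute winning (W) and losing (L) positions by backward induction:
i:   0  1  2  3  4  5  6  7  8  9 10 11 12 13 14
     L  W  L  W  L  W  W  L  W  L  W  L  W  W  L
Position 14 is L, so the second player wins.

Second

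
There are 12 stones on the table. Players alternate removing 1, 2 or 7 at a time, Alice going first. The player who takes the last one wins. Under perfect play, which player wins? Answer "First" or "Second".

Mark each pile size as W (mover wins) or L (mover loses):
i:   0  1  2  3  4  5  6  7  8  9 10 11 12
     L  W  W  L  W  W  L  W  W  L  W  W  L
Position 12 is L, so the second player wins.

Second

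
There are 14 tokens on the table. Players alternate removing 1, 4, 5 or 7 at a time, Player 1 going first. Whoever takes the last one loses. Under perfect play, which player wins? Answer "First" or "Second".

Mark each pile size as W (mover wins) or L (mover loses):
i:   0  1  2  3  4  5  6  7  8  9 10 11 12 13 14
     W  L  W  L  W  W  W  W  W  L  W  L  W  W  W
Position 14 is W, so the first player wins.

First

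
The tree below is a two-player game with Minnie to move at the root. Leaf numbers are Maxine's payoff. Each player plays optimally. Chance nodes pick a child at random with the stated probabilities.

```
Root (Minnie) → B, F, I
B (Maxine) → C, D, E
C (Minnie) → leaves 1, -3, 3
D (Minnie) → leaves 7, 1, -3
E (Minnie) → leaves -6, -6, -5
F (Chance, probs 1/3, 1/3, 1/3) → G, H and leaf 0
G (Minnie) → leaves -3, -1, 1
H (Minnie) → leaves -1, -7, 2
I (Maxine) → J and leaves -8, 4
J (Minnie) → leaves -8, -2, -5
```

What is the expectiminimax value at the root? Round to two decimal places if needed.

-3.33

C (Minnie): min(1, -3, 3) = -3
D (Minnie): min(7, 1, -3) = -3
E (Minnie): min(-6, -6, -5) = -6
B (Maxine): max(-3, -3, -6) = -3
G (Minnie): min(-3, -1, 1) = -3
H (Minnie): min(-1, -7, 2) = -7
F (Chance): 1/3·-3 + 1/3·-7 + 1/3·0 = -3.33
J (Minnie): min(-8, -2, -5) = -8
I (Maxine): max(-8, -8, 4) = 4
Root (Minnie): min(-3, -3.33, 4) = -3.33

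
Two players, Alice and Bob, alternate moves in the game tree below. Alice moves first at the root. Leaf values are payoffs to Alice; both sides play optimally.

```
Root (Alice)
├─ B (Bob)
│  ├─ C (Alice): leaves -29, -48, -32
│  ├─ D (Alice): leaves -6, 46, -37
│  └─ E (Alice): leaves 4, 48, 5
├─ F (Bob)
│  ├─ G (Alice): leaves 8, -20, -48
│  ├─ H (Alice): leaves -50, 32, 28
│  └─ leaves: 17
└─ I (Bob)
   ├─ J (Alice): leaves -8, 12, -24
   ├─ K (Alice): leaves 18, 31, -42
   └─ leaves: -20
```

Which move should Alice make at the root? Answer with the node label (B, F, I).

F

C (Alice): max(-29, -48, -32) = -29
D (Alice): max(-6, 46, -37) = 46
E (Alice): max(4, 48, 5) = 48
B (Bob): min(-29, 46, 48) = -29
G (Alice): max(8, -20, -48) = 8
H (Alice): max(-50, 32, 28) = 32
F (Bob): min(8, 32, 17) = 8
J (Alice): max(-8, 12, -24) = 12
K (Alice): max(18, 31, -42) = 31
I (Bob): min(12, 31, -20) = -20
Root (Alice): max(-29, 8, -20) = 8
Alice picks the child with the highest value: F (value 8).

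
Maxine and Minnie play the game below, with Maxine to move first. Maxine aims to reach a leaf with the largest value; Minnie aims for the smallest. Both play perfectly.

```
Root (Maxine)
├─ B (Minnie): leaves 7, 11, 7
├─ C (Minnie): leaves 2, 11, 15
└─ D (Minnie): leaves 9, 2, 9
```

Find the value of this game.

B (Minnie): min(7, 11, 7) = 7
C (Minnie): min(2, 11, 15) = 2
D (Minnie): min(9, 2, 9) = 2
Root (Maxine): max(7, 2, 2) = 7

7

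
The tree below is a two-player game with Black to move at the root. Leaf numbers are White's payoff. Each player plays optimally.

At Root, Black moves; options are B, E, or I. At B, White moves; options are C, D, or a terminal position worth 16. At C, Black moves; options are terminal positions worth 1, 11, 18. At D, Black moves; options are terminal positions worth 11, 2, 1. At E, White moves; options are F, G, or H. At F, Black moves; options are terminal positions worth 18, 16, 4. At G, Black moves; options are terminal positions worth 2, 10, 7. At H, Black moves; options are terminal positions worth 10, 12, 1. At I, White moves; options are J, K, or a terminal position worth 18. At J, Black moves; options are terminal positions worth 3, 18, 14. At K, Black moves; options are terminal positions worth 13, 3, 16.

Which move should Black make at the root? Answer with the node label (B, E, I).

C (Black): min(1, 11, 18) = 1
D (Black): min(11, 2, 1) = 1
B (White): max(1, 1, 16) = 16
F (Black): min(18, 16, 4) = 4
G (Black): min(2, 10, 7) = 2
H (Black): min(10, 12, 1) = 1
E (White): max(4, 2, 1) = 4
J (Black): min(3, 18, 14) = 3
K (Black): min(13, 3, 16) = 3
I (White): max(3, 3, 18) = 18
Root (Black): min(16, 4, 18) = 4
Black picks the child with the lowest value: E (value 4).

E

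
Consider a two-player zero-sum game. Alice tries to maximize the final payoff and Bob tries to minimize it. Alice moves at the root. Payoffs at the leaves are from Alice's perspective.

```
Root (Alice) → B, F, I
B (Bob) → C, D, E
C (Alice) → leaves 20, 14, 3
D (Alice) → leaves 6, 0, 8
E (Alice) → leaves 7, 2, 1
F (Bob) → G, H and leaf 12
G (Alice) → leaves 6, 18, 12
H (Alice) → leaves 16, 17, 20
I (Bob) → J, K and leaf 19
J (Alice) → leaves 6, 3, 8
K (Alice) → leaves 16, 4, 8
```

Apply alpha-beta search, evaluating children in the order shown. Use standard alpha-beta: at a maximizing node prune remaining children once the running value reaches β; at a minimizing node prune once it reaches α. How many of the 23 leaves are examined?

C [α=-∞,β=+∞]: v=20
D [α=-∞,β=20]: v=8
E [α=-∞,β=8]: v=7
B [α=-∞,β=+∞]: v=7
G [α=7,β=+∞]: v=18
H [α=7,β=18]: v=20
F [α=7,β=+∞]: v=12
J [α=12,β=+∞]: v=8
I [α=12,β=+∞]: v=8 after child 1 ≤ α → α-cutoff, skip 2
Root [α=-∞,β=+∞]: v=12
Leaves evaluated: 19 of 23.

19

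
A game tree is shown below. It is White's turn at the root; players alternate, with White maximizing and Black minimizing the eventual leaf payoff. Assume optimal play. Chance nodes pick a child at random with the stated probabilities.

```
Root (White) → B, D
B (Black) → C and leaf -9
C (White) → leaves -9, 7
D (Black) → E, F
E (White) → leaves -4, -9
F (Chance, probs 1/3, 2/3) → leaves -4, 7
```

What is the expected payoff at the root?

C (White): max(-9, 7) = 7
B (Black): min(7, -9) = -9
E (White): max(-4, -9) = -4
F (Chance): 1/3·-4 + 2/3·7 = 3.33
D (Black): min(-4, 3.33) = -4
Root (White): max(-9, -4) = -4

-4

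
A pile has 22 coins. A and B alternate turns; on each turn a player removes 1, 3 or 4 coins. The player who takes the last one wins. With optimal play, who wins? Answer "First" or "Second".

Mark each pile size as W (mover wins) or L (mover loses):
i:   0  1  2  3  4  5  6  7  8  9 10 11 12 13 14 15 16 17 18 19 20 21 22
     L  W  L  W  W  W  W  L  W  L  W  W  W  W  L  W  L  W  W  W  W  L  W
Position 22 is W, so the first player wins.

First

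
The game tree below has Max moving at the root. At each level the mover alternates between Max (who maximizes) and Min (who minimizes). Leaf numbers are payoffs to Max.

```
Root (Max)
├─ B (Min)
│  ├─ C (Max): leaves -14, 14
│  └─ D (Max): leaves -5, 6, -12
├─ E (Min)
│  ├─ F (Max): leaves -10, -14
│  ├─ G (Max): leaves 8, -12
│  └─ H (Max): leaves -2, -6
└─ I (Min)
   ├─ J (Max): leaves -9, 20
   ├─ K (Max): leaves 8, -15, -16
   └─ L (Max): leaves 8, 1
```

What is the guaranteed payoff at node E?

-10

F: max(-10, -14) = -10
G: max(8, -12) = 8
H: max(-2, -6) = -2
E: min(-10, 8, -2) = -10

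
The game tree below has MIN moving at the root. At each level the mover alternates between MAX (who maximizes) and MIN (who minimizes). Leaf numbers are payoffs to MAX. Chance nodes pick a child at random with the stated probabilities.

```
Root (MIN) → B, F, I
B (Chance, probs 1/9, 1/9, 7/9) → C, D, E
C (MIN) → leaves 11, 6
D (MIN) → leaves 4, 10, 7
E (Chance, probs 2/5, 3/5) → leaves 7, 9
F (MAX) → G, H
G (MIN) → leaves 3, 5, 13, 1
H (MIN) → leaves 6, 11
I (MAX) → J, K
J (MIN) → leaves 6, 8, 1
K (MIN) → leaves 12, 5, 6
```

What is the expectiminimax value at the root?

C (MIN): min(11, 6) = 6
D (MIN): min(4, 10, 7) = 4
E (Chance): 2/5·7 + 3/5·9 = 8.2
B (Chance): 1/9·6 + 1/9·4 + 7/9·8.2 = 7.49
G (MIN): min(3, 5, 13, 1) = 1
H (MIN): min(6, 11) = 6
F (MAX): max(1, 6) = 6
J (MIN): min(6, 8, 1) = 1
K (MIN): min(12, 5, 6) = 5
I (MAX): max(1, 5) = 5
Root (MIN): min(7.49, 6, 5) = 5

5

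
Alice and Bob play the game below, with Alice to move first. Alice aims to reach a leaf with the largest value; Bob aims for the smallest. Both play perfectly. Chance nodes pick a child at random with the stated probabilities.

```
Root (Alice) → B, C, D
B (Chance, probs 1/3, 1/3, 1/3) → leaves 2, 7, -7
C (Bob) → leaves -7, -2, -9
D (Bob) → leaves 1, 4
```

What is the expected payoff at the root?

1

B (Chance): 1/3·2 + 1/3·7 + 1/3·-7 = 0.67
C (Bob): min(-7, -2, -9) = -9
D (Bob): min(1, 4) = 1
Root (Alice): max(0.67, -9, 1) = 1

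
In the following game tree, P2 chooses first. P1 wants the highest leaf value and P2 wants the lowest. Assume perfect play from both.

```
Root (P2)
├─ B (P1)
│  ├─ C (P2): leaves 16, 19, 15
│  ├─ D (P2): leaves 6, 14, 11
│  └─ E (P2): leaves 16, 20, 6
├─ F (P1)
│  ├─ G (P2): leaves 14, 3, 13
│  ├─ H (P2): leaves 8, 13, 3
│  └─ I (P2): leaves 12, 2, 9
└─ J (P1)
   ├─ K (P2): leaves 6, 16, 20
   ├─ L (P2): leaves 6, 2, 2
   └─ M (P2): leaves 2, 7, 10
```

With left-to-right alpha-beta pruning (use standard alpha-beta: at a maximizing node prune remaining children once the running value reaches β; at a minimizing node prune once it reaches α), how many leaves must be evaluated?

18

C [α=-∞,β=+∞]: v=15
D [α=15,β=+∞]: v=6 after child 1 ≤ α → α-cutoff, skip 2
E [α=15,β=+∞]: v=6
B [α=-∞,β=+∞]: v=15
G [α=-∞,β=15]: v=3
H [α=3,β=15]: v=3
I [α=3,β=15]: v=2 after child 2 ≤ α → α-cutoff, skip 1
F [α=-∞,β=15]: v=3
K [α=-∞,β=3]: v=6
J [α=-∞,β=3]: v=6 after child 1 ≥ β → β-cutoff, skip 2
Root [α=-∞,β=+∞]: v=3
Leaves evaluated: 18 of 27.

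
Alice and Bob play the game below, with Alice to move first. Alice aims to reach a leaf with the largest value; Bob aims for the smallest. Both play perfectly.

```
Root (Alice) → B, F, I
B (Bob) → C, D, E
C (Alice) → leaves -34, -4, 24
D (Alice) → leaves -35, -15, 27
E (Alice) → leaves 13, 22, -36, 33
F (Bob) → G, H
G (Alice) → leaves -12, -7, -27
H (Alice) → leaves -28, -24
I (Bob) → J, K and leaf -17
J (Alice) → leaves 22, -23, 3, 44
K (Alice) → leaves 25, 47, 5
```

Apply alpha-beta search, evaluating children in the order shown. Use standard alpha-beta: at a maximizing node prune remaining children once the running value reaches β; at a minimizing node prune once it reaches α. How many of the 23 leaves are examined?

20

C [α=-∞,β=+∞]: v=24
D [α=-∞,β=24]: v=27
E [α=-∞,β=24]: v=33
B [α=-∞,β=+∞]: v=24
G [α=24,β=+∞]: v=-7
F [α=24,β=+∞]: v=-7 after child 1 ≤ α → α-cutoff, skip 1
J [α=24,β=+∞]: v=44
K [α=24,β=44]: v=47 after child 2 ≥ β → β-cutoff, skip 1
I [α=24,β=+∞]: v=-17
Root [α=-∞,β=+∞]: v=24
Leaves evaluated: 20 of 23.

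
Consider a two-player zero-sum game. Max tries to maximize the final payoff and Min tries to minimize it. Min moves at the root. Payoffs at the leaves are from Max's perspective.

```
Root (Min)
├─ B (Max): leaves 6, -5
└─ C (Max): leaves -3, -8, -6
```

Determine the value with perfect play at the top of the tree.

-3

B (Max): max(6, -5) = 6
C (Max): max(-3, -8, -6) = -3
Root (Min): min(6, -3) = -3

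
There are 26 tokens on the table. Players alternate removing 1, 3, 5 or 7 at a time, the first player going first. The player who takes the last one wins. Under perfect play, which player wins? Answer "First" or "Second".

Second

Positions where the player to move wins (W) vs loses (L):
i:   0  1  2  3  4  5  6  7  8  9 10 11 12 13 14 15 16 17 18 19 20 21 22 23 24 25 26
     L  W  L  W  L  W  L  W  L  W  L  W  L  W  L  W  L  W  L  W  L  W  L  W  L  W  L
Position 26 is L, so the second player wins.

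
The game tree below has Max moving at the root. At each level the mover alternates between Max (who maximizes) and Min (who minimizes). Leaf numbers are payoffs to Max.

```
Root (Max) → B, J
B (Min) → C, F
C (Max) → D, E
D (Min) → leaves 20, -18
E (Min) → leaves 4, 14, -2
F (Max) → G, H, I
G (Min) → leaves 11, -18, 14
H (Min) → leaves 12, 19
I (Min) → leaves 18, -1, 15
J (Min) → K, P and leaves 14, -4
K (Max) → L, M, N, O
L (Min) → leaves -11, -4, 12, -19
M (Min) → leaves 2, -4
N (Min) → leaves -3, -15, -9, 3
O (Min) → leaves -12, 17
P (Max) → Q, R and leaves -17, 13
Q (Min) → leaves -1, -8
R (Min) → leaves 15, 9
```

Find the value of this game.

D (Min): min(20, -18) = -18
E (Min): min(4, 14, -2) = -2
C (Max): max(-18, -2) = -2
G (Min): min(11, -18, 14) = -18
H (Min): min(12, 19) = 12
I (Min): min(18, -1, 15) = -1
F (Max): max(-18, 12, -1) = 12
B (Min): min(-2, 12) = -2
L (Min): min(-11, -4, 12, -19) = -19
M (Min): min(2, -4) = -4
N (Min): min(-3, -15, -9, 3) = -15
O (Min): min(-12, 17) = -12
K (Max): max(-19, -4, -15, -12) = -4
Q (Min): min(-1, -8) = -8
R (Min): min(15, 9) = 9
P (Max): max(-8, 9, -17, 13) = 13
J (Min): min(-4, 13, 14, -4) = -4
Root (Max): max(-2, -4) = -2

-2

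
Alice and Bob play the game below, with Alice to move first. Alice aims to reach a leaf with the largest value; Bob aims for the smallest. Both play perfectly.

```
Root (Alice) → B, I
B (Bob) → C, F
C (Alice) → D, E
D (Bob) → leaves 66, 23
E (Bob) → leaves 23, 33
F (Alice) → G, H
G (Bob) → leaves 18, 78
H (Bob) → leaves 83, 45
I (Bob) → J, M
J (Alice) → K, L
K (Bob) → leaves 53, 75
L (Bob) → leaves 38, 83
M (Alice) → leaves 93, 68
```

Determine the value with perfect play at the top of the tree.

53

D (Bob): min(66, 23) = 23
E (Bob): min(23, 33) = 23
C (Alice): max(23, 23) = 23
G (Bob): min(18, 78) = 18
H (Bob): min(83, 45) = 45
F (Alice): max(18, 45) = 45
B (Bob): min(23, 45) = 23
K (Bob): min(53, 75) = 53
L (Bob): min(38, 83) = 38
J (Alice): max(53, 38) = 53
M (Alice): max(93, 68) = 93
I (Bob): min(53, 93) = 53
Root (Alice): max(23, 53) = 53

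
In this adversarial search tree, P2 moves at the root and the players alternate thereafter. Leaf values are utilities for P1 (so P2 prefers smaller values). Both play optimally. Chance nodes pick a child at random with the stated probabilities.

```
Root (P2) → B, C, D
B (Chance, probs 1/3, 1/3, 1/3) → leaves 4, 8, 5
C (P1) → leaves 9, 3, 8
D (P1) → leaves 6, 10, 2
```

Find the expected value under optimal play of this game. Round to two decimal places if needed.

B (Chance): 1/3·4 + 1/3·8 + 1/3·5 = 5.67
C (P1): max(9, 3, 8) = 9
D (P1): max(6, 10, 2) = 10
Root (P2): min(5.67, 9, 10) = 5.67

5.67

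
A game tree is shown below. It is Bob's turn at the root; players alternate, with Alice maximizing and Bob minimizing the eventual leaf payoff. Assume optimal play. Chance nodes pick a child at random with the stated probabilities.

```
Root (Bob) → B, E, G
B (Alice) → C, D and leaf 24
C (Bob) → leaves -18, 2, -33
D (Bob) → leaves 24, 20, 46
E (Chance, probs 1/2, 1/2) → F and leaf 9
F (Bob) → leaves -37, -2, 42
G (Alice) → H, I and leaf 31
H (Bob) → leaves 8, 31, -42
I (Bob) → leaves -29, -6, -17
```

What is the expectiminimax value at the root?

C (Bob): min(-18, 2, -33) = -33
D (Bob): min(24, 20, 46) = 20
B (Alice): max(-33, 20, 24) = 24
F (Bob): min(-37, -2, 42) = -37
E (Chance): 1/2·-37 + 1/2·9 = -14
H (Bob): min(8, 31, -42) = -42
I (Bob): min(-29, -6, -17) = -29
G (Alice): max(-42, -29, 31) = 31
Root (Bob): min(24, -14, 31) = -14

-14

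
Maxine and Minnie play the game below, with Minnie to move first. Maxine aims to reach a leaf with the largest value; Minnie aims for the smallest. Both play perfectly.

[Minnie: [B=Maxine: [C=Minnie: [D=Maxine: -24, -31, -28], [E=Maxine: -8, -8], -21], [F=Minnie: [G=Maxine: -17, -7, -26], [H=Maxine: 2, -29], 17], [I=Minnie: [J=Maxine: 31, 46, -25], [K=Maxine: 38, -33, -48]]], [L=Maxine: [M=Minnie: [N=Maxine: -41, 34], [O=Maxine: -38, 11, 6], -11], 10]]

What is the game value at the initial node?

D (Maxine): max(-24, -31, -28) = -24
E (Maxine): max(-8, -8) = -8
C (Minnie): min(-24, -8, -21) = -24
G (Maxine): max(-17, -7, -26) = -7
H (Maxine): max(2, -29) = 2
F (Minnie): min(-7, 2, 17) = -7
J (Maxine): max(31, 46, -25) = 46
K (Maxine): max(38, -33, -48) = 38
I (Minnie): min(46, 38) = 38
B (Maxine): max(-24, -7, 38) = 38
N (Maxine): max(-41, 34) = 34
O (Maxine): max(-38, 11, 6) = 11
M (Minnie): min(34, 11, -11) = -11
L (Maxine): max(-11, 10) = 10
Root (Minnie): min(38, 10) = 10

10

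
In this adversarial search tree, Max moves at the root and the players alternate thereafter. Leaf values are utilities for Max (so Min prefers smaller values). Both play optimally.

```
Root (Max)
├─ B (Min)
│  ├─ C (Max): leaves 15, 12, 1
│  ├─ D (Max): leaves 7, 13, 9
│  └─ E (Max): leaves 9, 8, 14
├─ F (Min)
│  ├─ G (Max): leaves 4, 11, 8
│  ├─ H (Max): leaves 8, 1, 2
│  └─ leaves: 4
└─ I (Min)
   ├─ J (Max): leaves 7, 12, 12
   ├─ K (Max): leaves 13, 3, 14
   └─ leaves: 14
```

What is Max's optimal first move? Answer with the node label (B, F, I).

B

C (Max): max(15, 12, 1) = 15
D (Max): max(7, 13, 9) = 13
E (Max): max(9, 8, 14) = 14
B (Min): min(15, 13, 14) = 13
G (Max): max(4, 11, 8) = 11
H (Max): max(8, 1, 2) = 8
F (Min): min(11, 8, 4) = 4
J (Max): max(7, 12, 12) = 12
K (Max): max(13, 3, 14) = 14
I (Min): min(12, 14, 14) = 12
Root (Max): max(13, 4, 12) = 13
Max picks the child with the highest value: B (value 13).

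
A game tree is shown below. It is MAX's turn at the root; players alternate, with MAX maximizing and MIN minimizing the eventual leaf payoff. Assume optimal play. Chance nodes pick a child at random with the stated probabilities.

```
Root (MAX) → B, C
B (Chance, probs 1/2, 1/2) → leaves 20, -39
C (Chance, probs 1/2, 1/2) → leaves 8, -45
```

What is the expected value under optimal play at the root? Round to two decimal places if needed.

B (Chance): 1/2·20 + 1/2·-39 = -9.5
C (Chance): 1/2·8 + 1/2·-45 = -18.5
Root (MAX): max(-9.5, -18.5) = -9.5

-9.5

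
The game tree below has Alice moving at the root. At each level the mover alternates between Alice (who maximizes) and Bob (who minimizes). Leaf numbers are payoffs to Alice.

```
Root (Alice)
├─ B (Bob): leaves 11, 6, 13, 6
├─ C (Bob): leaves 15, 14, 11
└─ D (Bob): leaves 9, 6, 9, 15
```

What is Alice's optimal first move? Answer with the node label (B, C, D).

C

B (Bob): min(11, 6, 13, 6) = 6
C (Bob): min(15, 14, 11) = 11
D (Bob): min(9, 6, 9, 15) = 6
Root (Alice): max(6, 11, 6) = 11
Alice picks the child with the highest value: C (value 11).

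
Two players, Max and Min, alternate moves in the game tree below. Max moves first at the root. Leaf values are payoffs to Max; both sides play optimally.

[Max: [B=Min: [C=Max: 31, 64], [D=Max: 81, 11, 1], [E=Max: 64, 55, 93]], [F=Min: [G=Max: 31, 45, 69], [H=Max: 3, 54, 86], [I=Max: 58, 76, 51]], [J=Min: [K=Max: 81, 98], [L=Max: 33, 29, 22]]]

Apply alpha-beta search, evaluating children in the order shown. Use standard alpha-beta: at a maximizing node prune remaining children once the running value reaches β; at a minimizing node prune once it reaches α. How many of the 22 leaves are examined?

C [α=-∞,β=+∞]: v=64
D [α=-∞,β=64]: v=81 after child 1 ≥ β → β-cutoff, skip 2
E [α=-∞,β=64]: v=64 after child 1 ≥ β → β-cutoff, skip 2
B [α=-∞,β=+∞]: v=64
G [α=64,β=+∞]: v=69
H [α=64,β=69]: v=86
I [α=64,β=69]: v=76 after child 2 ≥ β → β-cutoff, skip 1
F [α=64,β=+∞]: v=69
K [α=69,β=+∞]: v=98
L [α=69,β=98]: v=33
J [α=69,β=+∞]: v=33
Root [α=-∞,β=+∞]: v=69
Leaves evaluated: 17 of 22.

17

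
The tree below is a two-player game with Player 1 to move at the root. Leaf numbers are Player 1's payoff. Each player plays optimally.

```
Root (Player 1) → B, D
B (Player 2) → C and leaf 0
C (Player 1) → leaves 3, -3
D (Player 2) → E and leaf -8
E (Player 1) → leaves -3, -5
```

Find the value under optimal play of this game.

C (Player 1): max(3, -3) = 3
B (Player 2): min(3, 0) = 0
E (Player 1): max(-3, -5) = -3
D (Player 2): min(-3, -8) = -8
Root (Player 1): max(0, -8) = 0

0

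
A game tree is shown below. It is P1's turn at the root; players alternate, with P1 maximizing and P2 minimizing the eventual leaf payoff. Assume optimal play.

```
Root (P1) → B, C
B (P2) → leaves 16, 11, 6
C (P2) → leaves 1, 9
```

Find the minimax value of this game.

6

B (P2): min(16, 11, 6) = 6
C (P2): min(1, 9) = 1
Root (P1): max(6, 1) = 6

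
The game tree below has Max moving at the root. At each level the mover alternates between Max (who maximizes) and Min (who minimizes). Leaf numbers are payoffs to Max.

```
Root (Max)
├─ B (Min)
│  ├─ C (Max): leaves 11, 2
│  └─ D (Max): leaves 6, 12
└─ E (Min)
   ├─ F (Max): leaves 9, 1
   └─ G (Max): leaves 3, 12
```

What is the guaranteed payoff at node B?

11

C: max(11, 2) = 11
D: max(6, 12) = 12
B: min(11, 12) = 11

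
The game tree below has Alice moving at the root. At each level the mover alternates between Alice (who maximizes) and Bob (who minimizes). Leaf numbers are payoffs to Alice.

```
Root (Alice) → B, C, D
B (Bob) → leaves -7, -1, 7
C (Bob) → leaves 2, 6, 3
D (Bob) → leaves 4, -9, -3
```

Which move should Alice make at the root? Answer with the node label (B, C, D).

C

B (Bob): min(-7, -1, 7) = -7
C (Bob): min(2, 6, 3) = 2
D (Bob): min(4, -9, -3) = -9
Root (Alice): max(-7, 2, -9) = 2
Alice picks the child with the highest value: C (value 2).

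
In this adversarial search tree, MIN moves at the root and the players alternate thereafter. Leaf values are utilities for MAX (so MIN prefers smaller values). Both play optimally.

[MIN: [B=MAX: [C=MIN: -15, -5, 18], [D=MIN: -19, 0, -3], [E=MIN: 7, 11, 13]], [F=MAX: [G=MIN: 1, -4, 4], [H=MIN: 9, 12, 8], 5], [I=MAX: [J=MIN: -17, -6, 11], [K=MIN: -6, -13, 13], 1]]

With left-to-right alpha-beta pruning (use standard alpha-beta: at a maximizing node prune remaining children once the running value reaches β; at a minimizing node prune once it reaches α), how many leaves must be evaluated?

20

C [α=-∞,β=+∞]: v=-15
D [α=-15,β=+∞]: v=-19 after child 1 ≤ α → α-cutoff, skip 2
E [α=-15,β=+∞]: v=7
B [α=-∞,β=+∞]: v=7
G [α=-∞,β=7]: v=-4
H [α=-4,β=7]: v=8
F [α=-∞,β=7]: v=8 after child 2 ≥ β → β-cutoff, skip 1
J [α=-∞,β=7]: v=-17
K [α=-17,β=7]: v=-13
I [α=-∞,β=7]: v=1
Root [α=-∞,β=+∞]: v=1
Leaves evaluated: 20 of 23.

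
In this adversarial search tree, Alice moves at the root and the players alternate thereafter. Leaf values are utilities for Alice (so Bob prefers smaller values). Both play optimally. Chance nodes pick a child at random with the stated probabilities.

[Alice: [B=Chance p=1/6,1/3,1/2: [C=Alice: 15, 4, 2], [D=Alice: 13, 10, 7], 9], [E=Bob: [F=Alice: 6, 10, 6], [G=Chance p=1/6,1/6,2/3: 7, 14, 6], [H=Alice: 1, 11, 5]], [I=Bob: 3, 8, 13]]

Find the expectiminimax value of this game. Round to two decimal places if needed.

11.33

C (Alice): max(15, 4, 2) = 15
D (Alice): max(13, 10, 7) = 13
B (Chance): 1/6·15 + 1/3·13 + 1/2·9 = 11.33
F (Alice): max(6, 10, 6) = 10
G (Chance): 1/6·7 + 1/6·14 + 2/3·6 = 7.5
H (Alice): max(1, 11, 5) = 11
E (Bob): min(10, 7.5, 11) = 7.5
I (Bob): min(3, 8, 13) = 3
Root (Alice): max(11.33, 7.5, 3) = 11.33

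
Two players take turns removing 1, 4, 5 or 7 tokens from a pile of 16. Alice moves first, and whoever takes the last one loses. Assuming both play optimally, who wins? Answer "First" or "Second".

First

Positions where the player to move wins (W) vs loses (L):
i:   0  1  2  3  4  5  6  7  8  9 10 11 12 13 14 15 16
     W  L  W  L  W  W  W  W  W  L  W  L  W  W  W  W  W
Position 16 is W, so the first player wins.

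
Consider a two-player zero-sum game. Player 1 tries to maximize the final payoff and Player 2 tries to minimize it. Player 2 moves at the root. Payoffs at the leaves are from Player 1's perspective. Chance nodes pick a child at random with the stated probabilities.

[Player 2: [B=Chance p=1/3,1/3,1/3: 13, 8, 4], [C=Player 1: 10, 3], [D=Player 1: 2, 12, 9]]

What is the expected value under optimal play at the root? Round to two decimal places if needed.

8.33

B (Chance): 1/3·13 + 1/3·8 + 1/3·4 = 8.33
C (Player 1): max(10, 3) = 10
D (Player 1): max(2, 12, 9) = 12
Root (Player 2): min(8.33, 10, 12) = 8.33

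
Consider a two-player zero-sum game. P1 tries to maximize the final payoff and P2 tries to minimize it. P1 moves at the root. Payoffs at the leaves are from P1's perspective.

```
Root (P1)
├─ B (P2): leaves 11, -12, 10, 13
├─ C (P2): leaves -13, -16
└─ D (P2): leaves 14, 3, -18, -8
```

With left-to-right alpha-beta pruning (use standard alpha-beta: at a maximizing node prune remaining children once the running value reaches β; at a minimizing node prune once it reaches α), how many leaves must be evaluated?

8

B [α=-∞,β=+∞]: v=-12
C [α=-12,β=+∞]: v=-13 after child 1 ≤ α → α-cutoff, skip 1
D [α=-12,β=+∞]: v=-18 after child 3 ≤ α → α-cutoff, skip 1
Root [α=-∞,β=+∞]: v=-12
Leaves evaluated: 8 of 10.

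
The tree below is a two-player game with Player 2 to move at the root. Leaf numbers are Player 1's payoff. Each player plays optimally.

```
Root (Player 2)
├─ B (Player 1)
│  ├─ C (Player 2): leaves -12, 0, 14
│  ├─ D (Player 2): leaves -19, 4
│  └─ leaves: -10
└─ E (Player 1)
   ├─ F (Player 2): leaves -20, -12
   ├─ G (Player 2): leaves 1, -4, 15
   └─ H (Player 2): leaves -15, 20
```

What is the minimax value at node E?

F: min(-20, -12) = -20
G: min(1, -4, 15) = -4
H: min(-15, 20) = -15
E: max(-20, -4, -15) = -4

-4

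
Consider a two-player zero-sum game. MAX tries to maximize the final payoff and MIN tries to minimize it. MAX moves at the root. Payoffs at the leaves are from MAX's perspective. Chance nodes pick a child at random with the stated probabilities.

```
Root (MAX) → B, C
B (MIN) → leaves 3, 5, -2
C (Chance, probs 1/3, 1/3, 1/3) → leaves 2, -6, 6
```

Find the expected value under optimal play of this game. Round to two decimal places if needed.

B (MIN): min(3, 5, -2) = -2
C (Chance): 1/3·2 + 1/3·-6 + 1/3·6 = 0.67
Root (MAX): max(-2, 0.67) = 0.67

0.67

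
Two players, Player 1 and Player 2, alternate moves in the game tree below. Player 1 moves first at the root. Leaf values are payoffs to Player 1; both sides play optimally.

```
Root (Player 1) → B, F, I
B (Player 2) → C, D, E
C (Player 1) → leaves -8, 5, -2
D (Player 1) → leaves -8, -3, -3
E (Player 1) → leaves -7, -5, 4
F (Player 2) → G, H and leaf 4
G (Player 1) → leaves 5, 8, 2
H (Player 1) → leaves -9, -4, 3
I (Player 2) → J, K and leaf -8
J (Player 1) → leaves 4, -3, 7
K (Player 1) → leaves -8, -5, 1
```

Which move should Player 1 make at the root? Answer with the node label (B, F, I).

F

C (Player 1): max(-8, 5, -2) = 5
D (Player 1): max(-8, -3, -3) = -3
E (Player 1): max(-7, -5, 4) = 4
B (Player 2): min(5, -3, 4) = -3
G (Player 1): max(5, 8, 2) = 8
H (Player 1): max(-9, -4, 3) = 3
F (Player 2): min(8, 3, 4) = 3
J (Player 1): max(4, -3, 7) = 7
K (Player 1): max(-8, -5, 1) = 1
I (Player 2): min(7, 1, -8) = -8
Root (Player 1): max(-3, 3, -8) = 3
Player 1 picks the child with the highest value: F (value 3).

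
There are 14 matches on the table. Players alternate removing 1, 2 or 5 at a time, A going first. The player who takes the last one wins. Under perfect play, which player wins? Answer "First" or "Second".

First

Positions where the player to move wins (W) vs loses (L):
i:   0  1  2  3  4  5  6  7  8  9 10 11 12 13 14
     L  W  W  L  W  W  L  W  W  L  W  W  L  W  W
Position 14 is W, so the first player wins.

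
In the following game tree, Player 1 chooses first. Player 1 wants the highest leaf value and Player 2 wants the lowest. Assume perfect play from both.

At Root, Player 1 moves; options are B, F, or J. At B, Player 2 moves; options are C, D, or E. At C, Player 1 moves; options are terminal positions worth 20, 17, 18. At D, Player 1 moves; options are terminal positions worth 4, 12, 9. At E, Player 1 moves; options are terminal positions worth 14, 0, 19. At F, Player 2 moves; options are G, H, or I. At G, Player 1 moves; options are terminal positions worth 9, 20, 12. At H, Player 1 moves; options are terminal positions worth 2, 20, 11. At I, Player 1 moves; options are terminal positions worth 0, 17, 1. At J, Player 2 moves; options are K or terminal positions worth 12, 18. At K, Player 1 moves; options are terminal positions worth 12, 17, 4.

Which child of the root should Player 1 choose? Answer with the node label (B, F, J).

C (Player 1): max(20, 17, 18) = 20
D (Player 1): max(4, 12, 9) = 12
E (Player 1): max(14, 0, 19) = 19
B (Player 2): min(20, 12, 19) = 12
G (Player 1): max(9, 20, 12) = 20
H (Player 1): max(2, 20, 11) = 20
I (Player 1): max(0, 17, 1) = 17
F (Player 2): min(20, 20, 17) = 17
K (Player 1): max(12, 17, 4) = 17
J (Player 2): min(17, 12, 18) = 12
Root (Player 1): max(12, 17, 12) = 17
Player 1 picks the child with the highest value: F (value 17).

F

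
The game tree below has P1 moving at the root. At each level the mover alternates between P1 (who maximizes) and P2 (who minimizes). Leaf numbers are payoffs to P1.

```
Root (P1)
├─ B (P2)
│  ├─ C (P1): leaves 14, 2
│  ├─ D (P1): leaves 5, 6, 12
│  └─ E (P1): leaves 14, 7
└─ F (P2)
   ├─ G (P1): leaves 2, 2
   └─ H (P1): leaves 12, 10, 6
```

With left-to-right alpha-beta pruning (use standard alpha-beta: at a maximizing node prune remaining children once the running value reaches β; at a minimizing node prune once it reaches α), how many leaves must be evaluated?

C [α=-∞,β=+∞]: v=14
D [α=-∞,β=14]: v=12
E [α=-∞,β=12]: v=14 after child 1 ≥ β → β-cutoff, skip 1
B [α=-∞,β=+∞]: v=12
G [α=12,β=+∞]: v=2
F [α=12,β=+∞]: v=2 after child 1 ≤ α → α-cutoff, skip 1
Root [α=-∞,β=+∞]: v=12
Leaves evaluated: 8 of 12.

8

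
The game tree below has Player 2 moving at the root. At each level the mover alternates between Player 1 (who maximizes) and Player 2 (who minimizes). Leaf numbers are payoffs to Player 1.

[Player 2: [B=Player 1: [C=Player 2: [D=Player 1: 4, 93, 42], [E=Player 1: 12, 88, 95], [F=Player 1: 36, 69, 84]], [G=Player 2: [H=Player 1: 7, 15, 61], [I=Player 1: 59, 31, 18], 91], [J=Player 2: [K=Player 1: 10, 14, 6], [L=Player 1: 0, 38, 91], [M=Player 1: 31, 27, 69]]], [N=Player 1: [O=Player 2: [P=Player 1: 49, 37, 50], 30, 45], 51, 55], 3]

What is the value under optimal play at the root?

D (Player 1): max(4, 93, 42) = 93
E (Player 1): max(12, 88, 95) = 95
F (Player 1): max(36, 69, 84) = 84
C (Player 2): min(93, 95, 84) = 84
H (Player 1): max(7, 15, 61) = 61
I (Player 1): max(59, 31, 18) = 59
G (Player 2): min(61, 59, 91) = 59
K (Player 1): max(10, 14, 6) = 14
L (Player 1): max(0, 38, 91) = 91
M (Player 1): max(31, 27, 69) = 69
J (Player 2): min(14, 91, 69) = 14
B (Player 1): max(84, 59, 14) = 84
P (Player 1): max(49, 37, 50) = 50
O (Player 2): min(50, 30, 45) = 30
N (Player 1): max(30, 51, 55) = 55
Root (Player 2): min(84, 55, 3) = 3

3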